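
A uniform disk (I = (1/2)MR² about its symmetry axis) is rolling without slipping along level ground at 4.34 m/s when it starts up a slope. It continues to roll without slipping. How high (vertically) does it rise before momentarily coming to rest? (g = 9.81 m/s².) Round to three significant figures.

For this body I = (1/2)MR², i.e. k = I/(MR²) = 0.5.
Since it rolls without slipping, ω = v/R and KE = ½Mv² + ½Iω² = ½(1+k)Mv² = (3/4)Mv².
All of this converts to potential energy at the highest point: (3/4)Mv₀² = Mgh.
Thus h = (1+k)v₀²/(2g) = 1.5 × 4.34² / (2 × 9.81) ≈ 1.44 m.

h ≈ 1.44 m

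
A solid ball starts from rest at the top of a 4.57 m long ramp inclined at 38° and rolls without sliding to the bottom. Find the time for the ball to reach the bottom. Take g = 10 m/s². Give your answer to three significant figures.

t ≈ 1.44 s

The moment of inertia is (2/5)MR², giving k ≡ I/(MR²) = 0.4.
Translational: Mg sinθ − f = Ma. Rotational about the CM: fR = Iα = kMRa, so f = kMa.
Hence a = g sinθ/(1+k) = 10×sin38°/1.4 = 4.398 m/s².
With constant a from rest, t = √(2L/a) = √(2·4.57/4.398) ≈ 1.44 s.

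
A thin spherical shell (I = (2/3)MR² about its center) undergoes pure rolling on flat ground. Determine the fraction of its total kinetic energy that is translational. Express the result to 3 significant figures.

fraction ≈ 0.600

The moment of inertia is (2/3)MR², giving k ≡ I/(MR²) = 2/3.
Since ω = v/R, the translational part is ½Mv² and the rotational part is ½I(v/R)² = ½kMv²; the total is ½(1+k)Mv².
The translational fraction is therefore 1/(1+k) = 1/1.667 ≈ 0.600.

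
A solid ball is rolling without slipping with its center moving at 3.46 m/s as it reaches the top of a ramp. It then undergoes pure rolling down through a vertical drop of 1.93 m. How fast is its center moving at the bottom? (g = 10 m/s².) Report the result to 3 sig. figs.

v ≈ 6.29 m/s

For this body I = (2/5)MR², i.e. k = I/(MR²) = 0.4.
The rolling condition ω = v/R makes the rotational term ½I(v/R)² = ½kMv², so KE_total = ½(1+k)Mv² = (7/10)Mv².
Conserving energy between top and bottom: (7/10)Mv² = (7/10)Mv₀² + Mgh, hence v² = v₀² + 2gh/(1+k).
v = √(3.46² + 2×10×1.93/1.4) = √39.54 ≈ 6.29 m/s.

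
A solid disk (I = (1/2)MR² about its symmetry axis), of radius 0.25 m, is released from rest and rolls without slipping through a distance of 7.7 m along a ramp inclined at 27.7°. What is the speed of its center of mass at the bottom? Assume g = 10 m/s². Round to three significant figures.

Here I = (1/2)MR², so the shape factor k = I/(MR²) = 0.5.
Pure rolling means v = ωR; then KE = ½Mv² + ½I(v/R)² = ½(1+k)Mv² = (3/4)Mv².
The vertical drop is h = L sinθ = 7.7 × sin27.7° = 3.579 m.
Energy conservation: Mgh = (3/4)Mv², so v = √(2gh/(1+k)) = √(2 × 10 × 3.579 / 1.5) ≈ 6.91 m/s.

v ≈ 6.91 m/s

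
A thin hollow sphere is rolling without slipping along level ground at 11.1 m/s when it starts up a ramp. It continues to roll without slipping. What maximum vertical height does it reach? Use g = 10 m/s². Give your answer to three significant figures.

h ≈ 10.3 m

With I = (2/3)MR², the ratio k = I/(MR²) is 2/3.
The rolling condition ω = v/R makes the rotational term ½I(v/R)² = ½kMv², so KE_total = ½(1+k)Mv² = (5/6)Mv².
At the top the kinetic energy is zero, so (5/6)Mv₀² = Mgh.
Thus h = (1+k)v₀²/(2g) = 1.667 × 11.1² / (2 × 10) ≈ 10.3 m.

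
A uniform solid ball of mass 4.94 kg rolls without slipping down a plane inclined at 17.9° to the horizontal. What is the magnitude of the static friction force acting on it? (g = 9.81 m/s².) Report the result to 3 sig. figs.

For this body I = (2/5)MR², i.e. k = I/(MR²) = 0.4.
Newton's second law down the slope: Mg sinθ − f = Ma. The torque equation fR = Iα (with α = a/R) gives f = kMa.
Combining, a = g sinθ/(1+k) and f = kMa = kMg sinθ/(1+k).
f = 0.4 × 4.94 × 9.81 × sin17.9° / 1.4 ≈ 4.26 N.

f ≈ 4.26 N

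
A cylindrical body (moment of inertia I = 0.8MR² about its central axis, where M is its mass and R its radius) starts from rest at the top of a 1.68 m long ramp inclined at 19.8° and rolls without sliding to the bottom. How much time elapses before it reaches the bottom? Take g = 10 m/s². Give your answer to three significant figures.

With I = 0.8MR², the ratio k = I/(MR²) is 0.8.
Newton's second law down the slope: Mg sinθ − f = Ma. The torque equation fR = Iα (with α = a/R) gives f = kMa.
Hence a = g sinθ/(1+k) = 10×sin19.8°/1.8 = 1.882 m/s².
Starting from rest, L = ½at², so t = √(2L/a) = √(2×1.68/1.882) ≈ 1.34 s.

t ≈ 1.34 s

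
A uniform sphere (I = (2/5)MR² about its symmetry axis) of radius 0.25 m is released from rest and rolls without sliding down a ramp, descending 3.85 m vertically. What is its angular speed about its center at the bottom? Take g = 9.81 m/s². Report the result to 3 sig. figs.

For this body I = (2/5)MR², i.e. k = I/(MR²) = 0.4.
The rolling condition ω = v/R makes the rotational term ½I(v/R)² = ½kMv², so KE_total = ½(1+k)Mv² = (7/10)Mv².
Energy conservation Mgh = ½(1+k)Mv² gives v = √(2gh/(1+k)) = √(2 × 9.81 × 3.85 / 1.4) = 7.345 m/s.
The angular speed follows from ω = v/R = 7.345/0.25 ≈ 29.4 rad/s.

ω ≈ 29.4 rad/s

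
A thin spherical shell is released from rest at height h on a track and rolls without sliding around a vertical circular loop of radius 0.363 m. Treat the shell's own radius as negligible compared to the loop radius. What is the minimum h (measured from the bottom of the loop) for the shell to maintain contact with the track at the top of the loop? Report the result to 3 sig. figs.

h_min ≈ 1.03 m

For this body I = (2/3)MR², i.e. k = I/(MR²) = 2/3.
At the top of the loop, the minimum-contact condition is Mg = Mv_top²/r, so v_top² = gr.
With ω = v/R, the kinetic energy at speed v is ½(1+k)Mv² = (5/6)Mv².
Energy conservation from release (height h) to the top (height 2r): Mgh = Mg(2r) + (5/6)M·gr.
Thus h_min = 2r + (1+k)r/2 = r(2 + 1.667/2) = 0.363 × 2.833 ≈ 1.03 m.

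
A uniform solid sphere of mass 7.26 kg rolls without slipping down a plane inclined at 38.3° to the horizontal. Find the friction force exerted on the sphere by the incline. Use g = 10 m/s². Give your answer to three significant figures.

With I = (2/5)MR², the ratio k = I/(MR²) is 0.4.
Translational: Mg sinθ − f = Ma. Rotational about the CM: fR = Iα = kMRa, so f = kMa.
Combining, a = g sinθ/(1+k) and f = kMa = kMg sinθ/(1+k).
f = 0.4 × 7.26 × 10 × sin38.3° / 1.4 ≈ 12.9 N.

f ≈ 12.9 N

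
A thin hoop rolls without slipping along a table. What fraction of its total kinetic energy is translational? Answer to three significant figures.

Here I = MR², so the shape factor k = I/(MR²) = 1.
With ω = v/R, KE_trans = ½Mv² and KE_rot = ½Iω² = ½kMv², so KE_total = ½(1+k)Mv².
The translational fraction is therefore 1/(1+k) = 1/2 ≈ 0.500.

fraction ≈ 0.500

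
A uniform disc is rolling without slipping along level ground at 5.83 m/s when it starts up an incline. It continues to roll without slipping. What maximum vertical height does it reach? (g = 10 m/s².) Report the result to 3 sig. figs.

h ≈ 2.55 m

For this body I = (1/2)MR², i.e. k = I/(MR²) = 0.5.
Rolling without slipping gives ω = v/R, so the total kinetic energy is ½Mv² + ½Iω² = ½(1+k)Mv² = (3/4)Mv².
All of this converts to potential energy at the highest point: (3/4)Mv₀² = Mgh.
Thus h = (1+k)v₀²/(2g) = 1.5 × 5.83² / (2 × 10) ≈ 2.55 m.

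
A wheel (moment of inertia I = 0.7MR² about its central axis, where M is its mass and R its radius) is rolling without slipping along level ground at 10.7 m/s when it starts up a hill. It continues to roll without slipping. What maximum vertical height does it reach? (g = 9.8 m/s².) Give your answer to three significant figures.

Here I = 0.7MR², so the shape factor k = I/(MR²) = 0.7.
The rolling condition ω = v/R makes the rotational term ½I(v/R)² = ½kMv², so KE_total = ½(1+k)Mv² = (17/20)Mv².
All of this converts to potential energy at the highest point: (17/20)Mv₀² = Mgh.
Thus h = (1+k)v₀²/(2g) = 1.7 × 10.7² / (2 × 9.8) ≈ 9.93 m.

h ≈ 9.93 m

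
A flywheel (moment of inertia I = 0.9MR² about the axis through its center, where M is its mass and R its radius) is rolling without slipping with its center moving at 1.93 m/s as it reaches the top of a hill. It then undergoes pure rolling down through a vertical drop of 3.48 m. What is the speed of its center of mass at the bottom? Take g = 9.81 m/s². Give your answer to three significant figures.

Here I = 0.9MR², so the shape factor k = I/(MR²) = 0.9.
Rolling without slipping gives ω = v/R, so the total kinetic energy is ½Mv² + ½Iω² = ½(1+k)Mv² = (19/20)Mv².
Energy conservation: (19/20)Mv₀² + Mgh = (19/20)Mv², so v² = v₀² + 2gh/(1+k).
v = √(1.93² + 2×9.81×3.48/1.9) = √39.66 ≈ 6.30 m/s.

v ≈ 6.30 m/s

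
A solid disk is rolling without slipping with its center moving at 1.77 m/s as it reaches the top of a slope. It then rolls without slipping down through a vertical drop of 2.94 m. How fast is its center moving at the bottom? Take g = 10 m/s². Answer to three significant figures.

v ≈ 6.51 m/s

For this body I = (1/2)MR², i.e. k = I/(MR²) = 0.5.
Since it rolls without slipping, ω = v/R and KE = ½Mv² + ½Iω² = ½(1+k)Mv² = (3/4)Mv².
Energy conservation: (3/4)Mv₀² + Mgh = (3/4)Mv², so v² = v₀² + 2gh/(1+k).
v = √(1.77² + 2×10×2.94/1.5) = √42.33 ≈ 6.51 m/s.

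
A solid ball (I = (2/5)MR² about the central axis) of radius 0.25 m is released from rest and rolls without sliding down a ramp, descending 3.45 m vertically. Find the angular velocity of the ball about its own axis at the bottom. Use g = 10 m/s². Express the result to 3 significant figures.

ω ≈ 28.1 rad/s

The moment of inertia is (2/5)MR², giving k ≡ I/(MR²) = 0.4.
The rolling condition ω = v/R makes the rotational term ½I(v/R)² = ½kMv², so KE_total = ½(1+k)Mv² = (7/10)Mv².
Energy conservation Mgh = ½(1+k)Mv² gives v = √(2gh/(1+k)) = √(2 × 10 × 3.45 / 1.4) = 7.02 m/s.
The angular speed follows from ω = v/R = 7.02/0.25 ≈ 28.1 rad/s.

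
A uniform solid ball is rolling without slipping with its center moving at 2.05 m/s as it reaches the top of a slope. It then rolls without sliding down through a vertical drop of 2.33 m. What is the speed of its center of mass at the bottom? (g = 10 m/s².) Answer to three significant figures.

v ≈ 6.12 m/s

For this body I = (2/5)MR², i.e. k = I/(MR²) = 0.4.
Pure rolling means v = ωR; then KE = ½Mv² + ½I(v/R)² = ½(1+k)Mv² = (7/10)Mv².
Conserving energy between top and bottom: (7/10)Mv² = (7/10)Mv₀² + Mgh, hence v² = v₀² + 2gh/(1+k).
v = √(2.05² + 2×10×2.33/1.4) = √37.49 ≈ 6.12 m/s.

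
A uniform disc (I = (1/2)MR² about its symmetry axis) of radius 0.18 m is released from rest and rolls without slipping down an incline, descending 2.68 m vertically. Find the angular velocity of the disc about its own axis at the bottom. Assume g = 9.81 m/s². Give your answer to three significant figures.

Here I = (1/2)MR², so the shape factor k = I/(MR²) = 0.5.
The rolling condition ω = v/R makes the rotational term ½I(v/R)² = ½kMv², so KE_total = ½(1+k)Mv² = (3/4)Mv².
Energy conservation Mgh = ½(1+k)Mv² gives v = √(2gh/(1+k)) = √(2 × 9.81 × 2.68 / 1.5) = 5.921 m/s.
The angular speed follows from ω = v/R = 5.921/0.18 ≈ 32.9 rad/s.

ω ≈ 32.9 rad/s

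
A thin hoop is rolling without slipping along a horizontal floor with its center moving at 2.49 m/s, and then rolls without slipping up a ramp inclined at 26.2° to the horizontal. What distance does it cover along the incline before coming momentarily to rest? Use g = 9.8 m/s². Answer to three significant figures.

Here I = MR², so the shape factor k = I/(MR²) = 1.
Pure rolling means v = ωR; then KE = ½Mv² + ½I(v/R)² = ½(1+k)Mv² = Mv².
Setting this equal to Mgh gives the vertical rise h = (1+k)v₀²/(2g) = 2×2.49²/(2×9.8) = 0.6327 m.
The distance along the slope is d = h/sinθ = 0.6327/sin26.2° ≈ 1.43 m.

d ≈ 1.43 m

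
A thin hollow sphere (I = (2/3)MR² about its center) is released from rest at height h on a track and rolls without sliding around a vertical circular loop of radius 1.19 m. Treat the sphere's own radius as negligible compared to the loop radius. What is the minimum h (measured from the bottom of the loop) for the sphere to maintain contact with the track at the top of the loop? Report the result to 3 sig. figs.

For this body I = (2/3)MR², i.e. k = I/(MR²) = 2/3.
At the top, contact is just lost when gravity alone supplies the centripetal force: Mg = Mv_top²/r, i.e. v_top² = gr.
With ω = v/R, the kinetic energy at speed v is ½(1+k)Mv² = (5/6)Mv².
Energy conservation from release (height h) to the top (height 2r): Mgh = Mg(2r) + (5/6)M·gr.
Thus h_min = 2r + (1+k)r/2 = r(2 + 1.667/2) = 1.19 × 2.833 ≈ 3.37 m.

h_min ≈ 3.37 m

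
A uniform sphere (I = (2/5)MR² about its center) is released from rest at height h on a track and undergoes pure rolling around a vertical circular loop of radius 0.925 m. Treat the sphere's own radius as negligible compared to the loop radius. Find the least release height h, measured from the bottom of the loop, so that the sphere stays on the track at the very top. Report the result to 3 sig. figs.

For this body I = (2/5)MR², i.e. k = I/(MR²) = 0.4.
At the top of the loop, the minimum-contact condition is Mg = Mv_top²/r, so v_top² = gr.
With ω = v/R, the kinetic energy at speed v is ½(1+k)Mv² = (7/10)Mv².
Energy conservation from release (height h) to the top (height 2r): Mgh = Mg(2r) + (7/10)M·gr.
Thus h_min = 2r + (1+k)r/2 = r(2 + 1.4/2) = 0.925 × 2.7 ≈ 2.50 m.

h_min ≈ 2.50 m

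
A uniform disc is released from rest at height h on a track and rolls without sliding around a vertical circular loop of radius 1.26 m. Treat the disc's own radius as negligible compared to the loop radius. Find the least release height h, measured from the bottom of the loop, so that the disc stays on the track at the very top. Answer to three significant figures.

Here I = (1/2)MR², so the shape factor k = I/(MR²) = 0.5.
At the top, contact is just lost when gravity alone supplies the centripetal force: Mg = Mv_top²/r, i.e. v_top² = gr.
With ω = v/R, the kinetic energy at speed v is ½(1+k)Mv² = (3/4)Mv².
Energy conservation from release (height h) to the top (height 2r): Mgh = Mg(2r) + (3/4)M·gr.
Thus h_min = 2r + (1+k)r/2 = r(2 + 1.5/2) = 1.26 × 2.75 ≈ 3.47 m.

h_min ≈ 3.47 m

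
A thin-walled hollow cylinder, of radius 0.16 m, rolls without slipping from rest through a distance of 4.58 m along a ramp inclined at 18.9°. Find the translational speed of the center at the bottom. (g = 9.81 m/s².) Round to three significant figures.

For this body I = MR², i.e. k = I/(MR²) = 1.
Pure rolling means v = ωR; then KE = ½Mv² + ½I(v/R)² = ½(1+k)Mv² = Mv².
The vertical drop is h = L sinθ = 4.58 × sin18.9° = 1.484 m.
Energy conservation: Mgh = Mv², so v = √(2gh/(1+k)) = √(2 × 9.81 × 1.484 / 2) ≈ 3.81 m/s.

v ≈ 3.81 m/s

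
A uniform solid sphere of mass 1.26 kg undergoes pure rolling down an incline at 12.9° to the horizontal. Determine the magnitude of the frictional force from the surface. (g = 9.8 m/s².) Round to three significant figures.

f ≈ 0.788 N

For this body I = (2/5)MR², i.e. k = I/(MR²) = 0.4.
Along the incline Mg sinθ − f = Ma, and torque about the center fR = Iα = kMR²(a/R) gives f = kMa.
Combining, a = g sinθ/(1+k) and f = kMa = kMg sinθ/(1+k).
f = 0.4 × 1.26 × 9.8 × sin12.9° / 1.4 ≈ 0.788 N.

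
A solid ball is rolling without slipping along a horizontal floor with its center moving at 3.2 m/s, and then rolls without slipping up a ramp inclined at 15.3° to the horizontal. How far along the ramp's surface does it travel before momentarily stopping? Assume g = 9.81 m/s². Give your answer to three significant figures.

d ≈ 2.77 m

Here I = (2/5)MR², so the shape factor k = I/(MR²) = 0.4.
The rolling condition ω = v/R makes the rotational term ½I(v/R)² = ½kMv², so KE_total = ½(1+k)Mv² = (7/10)Mv².
Setting this equal to Mgh gives the vertical rise h = (1+k)v₀²/(2g) = 1.4×3.2²/(2×9.81) = 0.7307 m.
The distance along the slope is d = h/sinθ = 0.7307/sin15.3° ≈ 2.77 m.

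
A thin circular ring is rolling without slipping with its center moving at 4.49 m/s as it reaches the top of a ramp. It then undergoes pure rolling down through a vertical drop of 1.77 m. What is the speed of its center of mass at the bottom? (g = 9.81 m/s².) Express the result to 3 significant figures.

v ≈ 6.13 m/s

For this body I = MR², i.e. k = I/(MR²) = 1.
Since it rolls without slipping, ω = v/R and KE = ½Mv² + ½Iω² = ½(1+k)Mv² = Mv².
Energy conservation: Mv₀² + Mgh = Mv², so v² = v₀² + 2gh/(1+k).
v = √(4.49² + 2×9.81×1.77/2) = √37.52 ≈ 6.13 m/s.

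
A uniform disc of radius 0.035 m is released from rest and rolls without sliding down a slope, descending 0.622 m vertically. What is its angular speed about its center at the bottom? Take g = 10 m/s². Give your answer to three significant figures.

ω ≈ 82.3 rad/s

Here I = (1/2)MR², so the shape factor k = I/(MR²) = 0.5.
Rolling without slipping gives ω = v/R, so the total kinetic energy is ½Mv² + ½Iω² = ½(1+k)Mv² = (3/4)Mv².
Energy conservation Mgh = ½(1+k)Mv² gives v = √(2gh/(1+k)) = √(2 × 10 × 0.622 / 1.5) = 2.88 m/s.
The angular speed follows from ω = v/R = 2.88/0.035 ≈ 82.3 rad/s.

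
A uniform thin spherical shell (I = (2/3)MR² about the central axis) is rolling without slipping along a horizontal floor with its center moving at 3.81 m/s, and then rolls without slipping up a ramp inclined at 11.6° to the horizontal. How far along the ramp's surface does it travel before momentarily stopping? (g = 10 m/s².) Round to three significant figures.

d ≈ 6.02 m

The moment of inertia is (2/3)MR², giving k ≡ I/(MR²) = 2/3.
Pure rolling means v = ωR; then KE = ½Mv² + ½I(v/R)² = ½(1+k)Mv² = (5/6)Mv².
Setting this equal to Mgh gives the vertical rise h = (1+k)v₀²/(2g) = 1.667×3.81²/(2×10) = 1.21 m.
Along the incline, d = h/sinθ = 1.21/sin11.6° ≈ 6.02 m.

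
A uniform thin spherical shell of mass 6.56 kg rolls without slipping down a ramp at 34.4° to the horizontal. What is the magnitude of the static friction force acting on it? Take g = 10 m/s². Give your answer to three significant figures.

f ≈ 14.8 N

With I = (2/3)MR², the ratio k = I/(MR²) is 2/3.
Along the incline Mg sinθ − f = Ma, and torque about the center fR = Iα = kMR²(a/R) gives f = kMa.
Combining, a = g sinθ/(1+k) and f = kMa = kMg sinθ/(1+k).
f = (2/3) × 6.56 × 10 × sin34.4° / 1.667 ≈ 14.8 N.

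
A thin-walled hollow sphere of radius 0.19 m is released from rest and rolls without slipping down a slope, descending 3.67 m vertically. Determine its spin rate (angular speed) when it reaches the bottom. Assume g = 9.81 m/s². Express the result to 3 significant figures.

Here I = (2/3)MR², so the shape factor k = I/(MR²) = 2/3.
Since it rolls without slipping, ω = v/R and KE = ½Mv² + ½Iω² = ½(1+k)Mv² = (5/6)Mv².
Energy conservation Mgh = ½(1+k)Mv² gives v = √(2gh/(1+k)) = √(2 × 9.81 × 3.67 / 1.667) = 6.573 m/s.
The angular speed follows from ω = v/R = 6.573/0.19 ≈ 34.6 rad/s.

ω ≈ 34.6 rad/s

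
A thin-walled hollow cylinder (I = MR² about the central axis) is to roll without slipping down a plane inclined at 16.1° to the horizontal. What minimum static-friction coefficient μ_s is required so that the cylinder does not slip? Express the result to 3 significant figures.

With I = MR², the ratio k = I/(MR²) is 1.
Translational: Mg sinθ − f = Ma. Rotational about the CM: fR = Iα = kMRa, so f = kMa.
These give a = g sinθ/(1+k) and the required friction f = kMg sinθ/(1+k).
The normal force is N = Mg cosθ, so μ_min = f/N = k tanθ/(1+k).
μ_min = 1 × tan16.1° / 2 ≈ 0.144.

μ_min ≈ 0.144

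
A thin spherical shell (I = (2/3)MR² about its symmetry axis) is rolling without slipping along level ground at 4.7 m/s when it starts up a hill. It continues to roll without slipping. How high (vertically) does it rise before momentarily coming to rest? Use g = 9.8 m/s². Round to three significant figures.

h ≈ 1.88 m

Here I = (2/3)MR², so the shape factor k = I/(MR²) = 2/3.
Rolling without slipping gives ω = v/R, so the total kinetic energy is ½Mv² + ½Iω² = ½(1+k)Mv² = (5/6)Mv².
At the top the kinetic energy is zero, so (5/6)Mv₀² = Mgh.
Thus h = (1+k)v₀²/(2g) = 1.667 × 4.7² / (2 × 9.8) ≈ 1.88 m.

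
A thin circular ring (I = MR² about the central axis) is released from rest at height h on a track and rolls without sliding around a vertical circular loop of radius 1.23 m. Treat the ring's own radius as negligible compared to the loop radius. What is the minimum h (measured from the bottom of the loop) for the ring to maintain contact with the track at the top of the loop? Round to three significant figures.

h_min ≈ 3.69 m

Here I = MR², so the shape factor k = I/(MR²) = 1.
At the top, contact is just lost when gravity alone supplies the centripetal force: Mg = Mv_top²/r, i.e. v_top² = gr.
With ω = v/R, the kinetic energy at speed v is ½(1+k)Mv² = Mv².
Energy conservation from release (height h) to the top (height 2r): Mgh = Mg(2r) + M·gr.
Thus h_min = 2r + (1+k)r/2 = r(2 + 2/2) = 1.23 × 3 ≈ 3.69 m.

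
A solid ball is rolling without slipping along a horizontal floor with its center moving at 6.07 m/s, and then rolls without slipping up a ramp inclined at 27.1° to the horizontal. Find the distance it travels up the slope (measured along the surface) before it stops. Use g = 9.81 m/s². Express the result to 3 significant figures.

d ≈ 5.77 m

Here I = (2/5)MR², so the shape factor k = I/(MR²) = 0.4.
Rolling without slipping gives ω = v/R, so the total kinetic energy is ½Mv² + ½Iω² = ½(1+k)Mv² = (7/10)Mv².
Setting this equal to Mgh gives the vertical rise h = (1+k)v₀²/(2g) = 1.4×6.07²/(2×9.81) = 2.629 m.
Along the incline, d = h/sinθ = 2.629/sin27.1° ≈ 5.77 m.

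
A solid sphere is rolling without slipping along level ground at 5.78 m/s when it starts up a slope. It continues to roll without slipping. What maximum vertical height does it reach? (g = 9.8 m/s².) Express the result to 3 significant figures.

h ≈ 2.39 m

Here I = (2/5)MR², so the shape factor k = I/(MR²) = 0.4.
Rolling without slipping gives ω = v/R, so the total kinetic energy is ½Mv² + ½Iω² = ½(1+k)Mv² = (7/10)Mv².
All of this converts to potential energy at the highest point: (7/10)Mv₀² = Mgh.
Thus h = (1+k)v₀²/(2g) = 1.4 × 5.78² / (2 × 9.8) ≈ 2.39 m.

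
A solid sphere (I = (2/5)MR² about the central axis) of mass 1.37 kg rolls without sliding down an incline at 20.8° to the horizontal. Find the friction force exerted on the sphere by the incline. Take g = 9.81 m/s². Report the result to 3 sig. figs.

Here I = (2/5)MR², so the shape factor k = I/(MR²) = 0.4.
Newton's second law down the slope: Mg sinθ − f = Ma. The torque equation fR = Iα (with α = a/R) gives f = kMa.
Combining, a = g sinθ/(1+k) and f = kMa = kMg sinθ/(1+k).
f = 0.4 × 1.37 × 9.81 × sin20.8° / 1.4 ≈ 1.36 N.

f ≈ 1.36 N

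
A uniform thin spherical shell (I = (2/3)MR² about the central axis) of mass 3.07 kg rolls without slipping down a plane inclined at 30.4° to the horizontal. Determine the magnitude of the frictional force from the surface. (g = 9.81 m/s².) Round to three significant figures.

f ≈ 6.10 N

Here I = (2/3)MR², so the shape factor k = I/(MR²) = 2/3.
Translational: Mg sinθ − f = Ma. Rotational about the CM: fR = Iα = kMRa, so f = kMa.
Combining, a = g sinθ/(1+k) and f = kMa = kMg sinθ/(1+k).
f = (2/3) × 3.07 × 9.81 × sin30.4° / 1.667 ≈ 6.10 N.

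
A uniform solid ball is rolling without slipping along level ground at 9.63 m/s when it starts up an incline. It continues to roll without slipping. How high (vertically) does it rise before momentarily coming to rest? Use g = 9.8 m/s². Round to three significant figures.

With I = (2/5)MR², the ratio k = I/(MR²) is 0.4.
Rolling without slipping gives ω = v/R, so the total kinetic energy is ½Mv² + ½Iω² = ½(1+k)Mv² = (7/10)Mv².
At the top the kinetic energy is zero, so (7/10)Mv₀² = Mgh.
Thus h = (1+k)v₀²/(2g) = 1.4 × 9.63² / (2 × 9.8) ≈ 6.62 m.

h ≈ 6.62 m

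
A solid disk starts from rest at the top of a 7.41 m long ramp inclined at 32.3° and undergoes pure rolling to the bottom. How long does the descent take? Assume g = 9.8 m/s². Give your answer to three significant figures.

The moment of inertia is (1/2)MR², giving k ≡ I/(MR²) = 0.5.
Translational: Mg sinθ − f = Ma. Rotational about the CM: fR = Iα = kMRa, so f = kMa.
Hence a = g sinθ/(1+k) = 9.8×sin32.3°/1.5 = 3.491 m/s².
Starting from rest, L = ½at², so t = √(2L/a) = √(2×7.41/3.491) ≈ 2.06 s.

t ≈ 2.06 s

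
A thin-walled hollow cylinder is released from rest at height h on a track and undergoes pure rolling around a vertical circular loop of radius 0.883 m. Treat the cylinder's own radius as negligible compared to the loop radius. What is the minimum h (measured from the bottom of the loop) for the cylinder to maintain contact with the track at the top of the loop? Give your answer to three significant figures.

With I = MR², the ratio k = I/(MR²) is 1.
At the top, contact is just lost when gravity alone supplies the centripetal force: Mg = Mv_top²/r, i.e. v_top² = gr.
With ω = v/R, the kinetic energy at speed v is ½(1+k)Mv² = Mv².
Energy conservation from release (height h) to the top (height 2r): Mgh = Mg(2r) + M·gr.
Thus h_min = 2r + (1+k)r/2 = r(2 + 2/2) = 0.883 × 3 ≈ 2.65 m.

h_min ≈ 2.65 m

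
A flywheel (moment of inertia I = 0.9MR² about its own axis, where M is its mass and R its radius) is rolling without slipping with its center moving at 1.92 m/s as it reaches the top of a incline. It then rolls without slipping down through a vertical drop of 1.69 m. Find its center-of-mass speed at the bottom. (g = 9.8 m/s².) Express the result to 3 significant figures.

With I = 0.9MR², the ratio k = I/(MR²) is 0.9.
The rolling condition ω = v/R makes the rotational term ½I(v/R)² = ½kMv², so KE_total = ½(1+k)Mv² = (19/20)Mv².
Conserving energy between top and bottom: (19/20)Mv² = (19/20)Mv₀² + Mgh, hence v² = v₀² + 2gh/(1+k).
v = √(1.92² + 2×9.8×1.69/1.9) = √21.12 ≈ 4.60 m/s.

v ≈ 4.60 m/s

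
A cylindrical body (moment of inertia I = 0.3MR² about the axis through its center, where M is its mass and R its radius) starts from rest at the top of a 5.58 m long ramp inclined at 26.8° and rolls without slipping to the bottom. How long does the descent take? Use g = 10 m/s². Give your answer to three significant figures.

Here I = 0.3MR², so the shape factor k = I/(MR²) = 0.3.
Newton's second law down the slope: Mg sinθ − f = Ma. The torque equation fR = Iα (with α = a/R) gives f = kMa.
Hence a = g sinθ/(1+k) = 10×sin26.8°/1.3 = 3.468 m/s².
Starting from rest, L = ½at², so t = √(2L/a) = √(2×5.58/3.468) ≈ 1.79 s.

t ≈ 1.79 s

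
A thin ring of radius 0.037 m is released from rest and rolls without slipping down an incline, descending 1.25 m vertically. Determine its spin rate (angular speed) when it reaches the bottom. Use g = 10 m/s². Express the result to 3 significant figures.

Here I = MR², so the shape factor k = I/(MR²) = 1.
Since it rolls without slipping, ω = v/R and KE = ½Mv² + ½Iω² = ½(1+k)Mv² = Mv².
Energy conservation Mgh = ½(1+k)Mv² gives v = √(2gh/(1+k)) = √(2 × 10 × 1.25 / 2) = 3.536 m/s.
The angular speed follows from ω = v/R = 3.536/0.037 ≈ 95.6 rad/s.

ω ≈ 95.6 rad/s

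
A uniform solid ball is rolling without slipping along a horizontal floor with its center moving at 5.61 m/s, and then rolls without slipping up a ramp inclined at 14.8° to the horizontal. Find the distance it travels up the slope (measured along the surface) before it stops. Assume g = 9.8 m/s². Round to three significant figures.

d ≈ 8.80 m

The moment of inertia is (2/5)MR², giving k ≡ I/(MR²) = 0.4.
Since it rolls without slipping, ω = v/R and KE = ½Mv² + ½Iω² = ½(1+k)Mv² = (7/10)Mv².
Setting this equal to Mgh gives the vertical rise h = (1+k)v₀²/(2g) = 1.4×5.61²/(2×9.8) = 2.248 m.
The distance along the slope is d = h/sinθ = 2.248/sin14.8° ≈ 8.80 m.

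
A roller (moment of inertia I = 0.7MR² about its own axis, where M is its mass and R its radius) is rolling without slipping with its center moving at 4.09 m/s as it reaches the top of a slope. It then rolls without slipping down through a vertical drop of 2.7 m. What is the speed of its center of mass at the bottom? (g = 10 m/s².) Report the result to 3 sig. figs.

With I = 0.7MR², the ratio k = I/(MR²) is 0.7.
Pure rolling means v = ωR; then KE = ½Mv² + ½I(v/R)² = ½(1+k)Mv² = (17/20)Mv².
Energy conservation: (17/20)Mv₀² + Mgh = (17/20)Mv², so v² = v₀² + 2gh/(1+k).
v = √(4.09² + 2×10×2.7/1.7) = √48.49 ≈ 6.96 m/s.

v ≈ 6.96 m/s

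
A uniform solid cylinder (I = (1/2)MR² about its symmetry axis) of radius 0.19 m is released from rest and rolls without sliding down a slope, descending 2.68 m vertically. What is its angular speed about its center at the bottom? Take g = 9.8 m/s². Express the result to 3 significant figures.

Here I = (1/2)MR², so the shape factor k = I/(MR²) = 0.5.
Since it rolls without slipping, ω = v/R and KE = ½Mv² + ½Iω² = ½(1+k)Mv² = (3/4)Mv².
Energy conservation Mgh = ½(1+k)Mv² gives v = √(2gh/(1+k)) = √(2 × 9.8 × 2.68 / 1.5) = 5.918 m/s.
Then ω = v/R = 5.918 / 0.19 ≈ 31.1 rad/s.

ω ≈ 31.1 rad/s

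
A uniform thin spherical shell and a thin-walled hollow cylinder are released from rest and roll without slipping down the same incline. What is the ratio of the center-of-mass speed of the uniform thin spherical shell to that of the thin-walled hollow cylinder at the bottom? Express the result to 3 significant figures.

Each satisfies Mgh = ½(1+k)Mv² with k = I/(MR²), so v ∝ 1/√(1+k).
For the uniform thin spherical shell k = 2/3; for the thin-walled hollow cylinder k = 1.
v₁/v₂ = √((1+k₂)/(1+k₁)) = √(2/1.667) ≈ 1.10.

v_ratio ≈ 1.10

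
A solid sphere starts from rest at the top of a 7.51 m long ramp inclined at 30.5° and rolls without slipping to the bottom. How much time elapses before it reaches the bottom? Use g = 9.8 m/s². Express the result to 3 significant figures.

t ≈ 2.06 s

With I = (2/5)MR², the ratio k = I/(MR²) is 0.4.
Translational: Mg sinθ − f = Ma. Rotational about the CM: fR = Iα = kMRa, so f = kMa.
Hence a = g sinθ/(1+k) = 9.8×sin30.5°/1.4 = 3.553 m/s².
Starting from rest, L = ½at², so t = √(2L/a) = √(2×7.51/3.553) ≈ 2.06 s.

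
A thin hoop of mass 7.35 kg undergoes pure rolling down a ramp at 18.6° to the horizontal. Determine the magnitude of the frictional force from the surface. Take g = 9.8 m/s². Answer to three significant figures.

With I = MR², the ratio k = I/(MR²) is 1.
Along the incline Mg sinθ − f = Ma, and torque about the center fR = Iα = kMR²(a/R) gives f = kMa.
Combining, a = g sinθ/(1+k) and f = kMa = kMg sinθ/(1+k).
f = 1 × 7.35 × 9.8 × sin18.6° / 2 ≈ 11.5 N.

f ≈ 11.5 N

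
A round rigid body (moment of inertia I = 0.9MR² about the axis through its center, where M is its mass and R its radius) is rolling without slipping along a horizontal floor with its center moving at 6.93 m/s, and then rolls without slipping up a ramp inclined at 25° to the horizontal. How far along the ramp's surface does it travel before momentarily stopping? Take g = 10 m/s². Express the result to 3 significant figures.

d ≈ 10.8 m

For this body I = 0.9MR², i.e. k = I/(MR²) = 0.9.
Since it rolls without slipping, ω = v/R and KE = ½Mv² + ½Iω² = ½(1+k)Mv² = (19/20)Mv².
Setting this equal to Mgh gives the vertical rise h = (1+k)v₀²/(2g) = 1.9×6.93²/(2×10) = 4.562 m.
Along the incline, d = h/sinθ = 4.562/sin25° ≈ 10.8 m.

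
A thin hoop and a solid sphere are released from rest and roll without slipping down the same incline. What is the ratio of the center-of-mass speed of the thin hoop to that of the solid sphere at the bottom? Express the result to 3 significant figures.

v_ratio ≈ 0.837

Each satisfies Mgh = ½(1+k)Mv² with k = I/(MR²), so v ∝ 1/√(1+k).
For the thin hoop k = 1; for the solid sphere k = 0.4.
v₁/v₂ = √((1+k₂)/(1+k₁)) = √(1.4/2) ≈ 0.837.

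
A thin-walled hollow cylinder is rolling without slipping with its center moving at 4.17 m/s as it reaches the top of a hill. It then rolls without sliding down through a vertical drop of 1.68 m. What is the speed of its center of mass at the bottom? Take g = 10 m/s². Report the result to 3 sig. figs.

The moment of inertia is MR², giving k ≡ I/(MR²) = 1.
Pure rolling means v = ωR; then KE = ½Mv² + ½I(v/R)² = ½(1+k)Mv² = Mv².
Energy conservation: Mv₀² + Mgh = Mv², so v² = v₀² + 2gh/(1+k).
v = √(4.17² + 2×10×1.68/2) = √34.19 ≈ 5.85 m/s.

v ≈ 5.85 m/s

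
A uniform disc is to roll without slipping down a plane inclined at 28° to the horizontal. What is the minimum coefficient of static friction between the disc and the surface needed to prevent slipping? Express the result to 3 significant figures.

μ_min ≈ 0.177

With I = (1/2)MR², the ratio k = I/(MR²) is 0.5.
Along the incline Mg sinθ − f = Ma, and torque about the center fR = Iα = kMR²(a/R) gives f = kMa.
These give a = g sinθ/(1+k) and the required friction f = kMg sinθ/(1+k).
With N = Mg cosθ, the no-slip condition f ≤ μN gives μ_min = f/N = k tanθ/(1+k).
μ_min = 0.5 × tan28° / 1.5 ≈ 0.177.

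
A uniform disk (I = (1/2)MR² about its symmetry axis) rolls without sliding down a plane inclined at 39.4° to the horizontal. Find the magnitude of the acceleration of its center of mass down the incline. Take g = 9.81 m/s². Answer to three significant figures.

The moment of inertia is (1/2)MR², giving k ≡ I/(MR²) = 0.5.
Newton's second law down the slope: Mg sinθ − f = Ma. The torque equation fR = Iα (with α = a/R) gives f = kMa.
Eliminating f: Mg sinθ = (1+k)Ma, so a = g sinθ/(1+k) = 9.81 × sin39.4° / 1.5 ≈ 4.15 m/s².

a ≈ 4.15 m/s²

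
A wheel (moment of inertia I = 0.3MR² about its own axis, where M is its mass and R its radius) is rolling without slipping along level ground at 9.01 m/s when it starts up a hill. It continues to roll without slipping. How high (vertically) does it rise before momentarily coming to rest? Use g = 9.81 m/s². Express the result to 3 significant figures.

For this body I = 0.3MR², i.e. k = I/(MR²) = 0.3.
Pure rolling means v = ωR; then KE = ½Mv² + ½I(v/R)² = ½(1+k)Mv² = (13/20)Mv².
All of this converts to potential energy at the highest point: (13/20)Mv₀² = Mgh.
Thus h = (1+k)v₀²/(2g) = 1.3 × 9.01² / (2 × 9.81) ≈ 5.38 m.

h ≈ 5.38 m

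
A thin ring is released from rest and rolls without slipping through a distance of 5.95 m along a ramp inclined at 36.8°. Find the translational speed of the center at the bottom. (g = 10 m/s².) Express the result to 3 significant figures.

Here I = MR², so the shape factor k = I/(MR²) = 1.
The rolling condition ω = v/R makes the rotational term ½I(v/R)² = ½kMv², so KE_total = ½(1+k)Mv² = Mv².
The vertical drop is h = L sinθ = 5.95 × sin36.8° = 3.564 m.
Setting Mgh = Mv² gives v = √(2gh/(1+k)) = √(2·10·3.564/2) ≈ 5.97 m/s.

v ≈ 5.97 m/s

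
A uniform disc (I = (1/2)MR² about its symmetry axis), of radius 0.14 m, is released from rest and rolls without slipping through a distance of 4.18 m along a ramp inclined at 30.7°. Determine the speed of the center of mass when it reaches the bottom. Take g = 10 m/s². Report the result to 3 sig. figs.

The moment of inertia is (1/2)MR², giving k ≡ I/(MR²) = 0.5.
Rolling without slipping gives ω = v/R, so the total kinetic energy is ½Mv² + ½Iω² = ½(1+k)Mv² = (3/4)Mv².
The vertical drop is h = L sinθ = 4.18 × sin30.7° = 2.134 m.
Setting Mgh = (3/4)Mv² gives v = √(2gh/(1+k)) = √(2·10·2.134/1.5) ≈ 5.33 m/s.

v ≈ 5.33 m/s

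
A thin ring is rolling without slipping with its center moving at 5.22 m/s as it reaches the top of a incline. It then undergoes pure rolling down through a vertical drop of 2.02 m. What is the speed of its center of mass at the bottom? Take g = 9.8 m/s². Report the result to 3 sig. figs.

Here I = MR², so the shape factor k = I/(MR²) = 1.
Since it rolls without slipping, ω = v/R and KE = ½Mv² + ½Iω² = ½(1+k)Mv² = Mv².
Energy conservation: Mv₀² + Mgh = Mv², so v² = v₀² + 2gh/(1+k).
v = √(5.22² + 2×9.8×2.02/2) = √47.04 ≈ 6.86 m/s.

v ≈ 6.86 m/s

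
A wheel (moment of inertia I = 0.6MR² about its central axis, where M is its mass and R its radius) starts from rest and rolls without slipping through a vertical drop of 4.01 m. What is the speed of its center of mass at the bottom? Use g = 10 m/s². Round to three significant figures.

The moment of inertia is 0.6MR², giving k ≡ I/(MR²) = 0.6.
The rolling condition ω = v/R makes the rotational term ½I(v/R)² = ½kMv², so KE_total = ½(1+k)Mv² = (4/5)Mv².
Setting Mgh = (4/5)Mv² gives v = √(2gh/(1+k)) = √(2·10·4.01/1.6) ≈ 7.08 m/s.

v ≈ 7.08 m/s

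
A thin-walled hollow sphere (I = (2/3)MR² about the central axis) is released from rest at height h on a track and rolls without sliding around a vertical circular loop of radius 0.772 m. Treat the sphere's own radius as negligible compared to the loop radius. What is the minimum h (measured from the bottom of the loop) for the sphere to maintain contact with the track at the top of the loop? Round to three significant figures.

h_min ≈ 2.19 m

The moment of inertia is (2/3)MR², giving k ≡ I/(MR²) = 2/3.
At the top, contact is just lost when gravity alone supplies the centripetal force: Mg = Mv_top²/r, i.e. v_top² = gr.
With ω = v/R, the kinetic energy at speed v is ½(1+k)Mv² = (5/6)Mv².
Energy conservation from release (height h) to the top (height 2r): Mgh = Mg(2r) + (5/6)M·gr.
Thus h_min = 2r + (1+k)r/2 = r(2 + 1.667/2) = 0.772 × 2.833 ≈ 2.19 m.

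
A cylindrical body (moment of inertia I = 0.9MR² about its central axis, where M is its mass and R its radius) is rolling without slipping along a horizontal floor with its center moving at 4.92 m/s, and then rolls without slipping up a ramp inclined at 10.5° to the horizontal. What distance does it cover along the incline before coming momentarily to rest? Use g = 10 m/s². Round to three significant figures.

d ≈ 12.6 m

The moment of inertia is 0.9MR², giving k ≡ I/(MR²) = 0.9.
The rolling condition ω = v/R makes the rotational term ½I(v/R)² = ½kMv², so KE_total = ½(1+k)Mv² = (19/20)Mv².
Setting this equal to Mgh gives the vertical rise h = (1+k)v₀²/(2g) = 1.9×4.92²/(2×10) = 2.3 m.
Along the incline, d = h/sinθ = 2.3/sin10.5° ≈ 12.6 m.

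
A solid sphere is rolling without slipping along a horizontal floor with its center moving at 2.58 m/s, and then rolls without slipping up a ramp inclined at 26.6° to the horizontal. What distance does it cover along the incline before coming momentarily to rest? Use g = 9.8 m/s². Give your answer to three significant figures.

d ≈ 1.06 m

With I = (2/5)MR², the ratio k = I/(MR²) is 0.4.
Pure rolling means v = ωR; then KE = ½Mv² + ½I(v/R)² = ½(1+k)Mv² = (7/10)Mv².
Setting this equal to Mgh gives the vertical rise h = (1+k)v₀²/(2g) = 1.4×2.58²/(2×9.8) = 0.4755 m.
Along the incline, d = h/sinθ = 0.4755/sin26.6° ≈ 1.06 m.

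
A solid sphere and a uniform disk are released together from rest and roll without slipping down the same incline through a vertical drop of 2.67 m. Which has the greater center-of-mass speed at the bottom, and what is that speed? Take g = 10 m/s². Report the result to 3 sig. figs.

For rolling without slipping, Mgh = ½(1+k)Mv² where k = I/(MR²), so v = √(2gh/(1+k)).
Solid sphere: k = 0.4, giving v = √(2×10×2.67/1.4) = 6.176 m/s.
Uniform disk: k = 0.5, giving v = √(2×10×2.67/1.5) = 5.967 m/s.
The smaller k wins: the solid sphere, at ≈ 6.18 m/s.

the solid sphere, at v ≈ 6.18 m/s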